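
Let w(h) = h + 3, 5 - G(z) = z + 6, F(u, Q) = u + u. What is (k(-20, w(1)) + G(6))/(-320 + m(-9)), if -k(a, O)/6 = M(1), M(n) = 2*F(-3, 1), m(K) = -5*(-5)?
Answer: -13/59 ≈ -0.22034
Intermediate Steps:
F(u, Q) = 2*u
G(z) = -1 - z (G(z) = 5 - (z + 6) = 5 - (6 + z) = 5 + (-6 - z) = -1 - z)
w(h) = 3 + h
m(K) = 25
M(n) = -12 (M(n) = 2*(2*(-3)) = 2*(-6) = -12)
k(a, O) = 72 (k(a, O) = -6*(-12) = 72)
(k(-20, w(1)) + G(6))/(-320 + m(-9)) = (72 + (-1 - 1*6))/(-320 + 25) = (72 + (-1 - 6))/(-295) = (72 - 7)*(-1/295) = 65*(-1/295) = -13/59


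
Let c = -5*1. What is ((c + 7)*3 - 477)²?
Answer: 221841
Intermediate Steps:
c = -5
((c + 7)*3 - 477)² = ((-5 + 7)*3 - 477)² = (2*3 - 477)² = (6 - 477)² = (-471)² = 221841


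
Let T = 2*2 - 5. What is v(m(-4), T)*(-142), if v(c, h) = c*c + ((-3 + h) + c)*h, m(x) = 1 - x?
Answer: -3408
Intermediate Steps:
T = -1 (T = 4 - 5 = -1)
v(c, h) = c² + h*(-3 + c + h) (v(c, h) = c² + (-3 + c + h)*h = c² + h*(-3 + c + h))
v(m(-4), T)*(-142) = ((1 - 1*(-4))² + (-1)² - 3*(-1) + (1 - 1*(-4))*(-1))*(-142) = ((1 + 4)² + 1 + 3 + (1 + 4)*(-1))*(-142) = (5² + 1 + 3 + 5*(-1))*(-142) = (25 + 1 + 3 - 5)*(-142) = 24*(-142) = -3408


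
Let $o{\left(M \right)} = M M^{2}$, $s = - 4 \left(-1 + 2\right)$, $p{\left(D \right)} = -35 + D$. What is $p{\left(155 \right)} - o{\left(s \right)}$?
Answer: $184$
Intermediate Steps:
$s = -4$ ($s = \left(-4\right) 1 = -4$)
$o{\left(M \right)} = M^{3}$
$p{\left(155 \right)} - o{\left(s \right)} = \left(-35 + 155\right) - \left(-4\right)^{3} = 120 - -64 = 120 + 64 = 184$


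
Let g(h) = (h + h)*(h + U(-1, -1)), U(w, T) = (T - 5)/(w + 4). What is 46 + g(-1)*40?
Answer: 286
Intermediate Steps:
U(w, T) = (-5 + T)/(4 + w)
g(h) = 2*h*(-2 + h) (g(h) = (h + h)*(h + (-5 - 1)/(4 - 1)) = (2*h)*(h - 6/3) = (2*h)*(h + (⅓)*(-6)) = (2*h)*(h - 2) = (2*h)*(-2 + h) = 2*h*(-2 + h))
46 + g(-1)*40 = 46 + (2*(-1)*(-2 - 1))*40 = 46 + (2*(-1)*(-3))*40 = 46 + 6*40 = 46 + 240 = 286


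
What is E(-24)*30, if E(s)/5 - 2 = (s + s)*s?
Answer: 173100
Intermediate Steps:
E(s) = 10 + 10*s² (E(s) = 10 + 5*((s + s)*s) = 10 + 5*((2*s)*s) = 10 + 5*(2*s²) = 10 + 10*s²)
E(-24)*30 = (10 + 10*(-24)²)*30 = (10 + 10*576)*30 = (10 + 5760)*30 = 5770*30 = 173100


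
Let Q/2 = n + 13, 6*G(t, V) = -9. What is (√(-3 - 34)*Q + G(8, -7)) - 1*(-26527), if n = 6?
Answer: 53051/2 + 38*I*√37 ≈ 26526.0 + 231.15*I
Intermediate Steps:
G(t, V) = -3/2 (G(t, V) = (⅙)*(-9) = -3/2)
Q = 38 (Q = 2*(6 + 13) = 2*19 = 38)
(√(-3 - 34)*Q + G(8, -7)) - 1*(-26527) = (√(-3 - 34)*38 - 3/2) - 1*(-26527) = (√(-37)*38 - 3/2) + 26527 = ((I*√37)*38 - 3/2) + 26527 = (38*I*√37 - 3/2) + 26527 = (-3/2 + 38*I*√37) + 26527 = 53051/2 + 38*I*√37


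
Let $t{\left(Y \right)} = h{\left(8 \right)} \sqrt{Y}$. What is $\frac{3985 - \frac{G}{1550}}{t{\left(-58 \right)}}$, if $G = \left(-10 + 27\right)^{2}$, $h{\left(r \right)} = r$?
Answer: $- \frac{6176461 i \sqrt{58}}{719200} \approx - 65.404 i$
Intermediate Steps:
$G = 289$ ($G = 17^{2} = 289$)
$t{\left(Y \right)} = 8 \sqrt{Y}$
$\frac{3985 - \frac{G}{1550}}{t{\left(-58 \right)}} = \frac{3985 - \frac{289}{1550}}{8 \sqrt{-58}} = \frac{3985 - 289 \cdot \frac{1}{1550}}{8 i \sqrt{58}} = \frac{3985 - \frac{289}{1550}}{8 i \sqrt{58}} = \left(3985 - \frac{289}{1550}\right) \left(- \frac{i \sqrt{58}}{464}\right) = \frac{6176461 \left(- \frac{i \sqrt{58}}{464}\right)}{1550} = - \frac{6176461 i \sqrt{58}}{719200}$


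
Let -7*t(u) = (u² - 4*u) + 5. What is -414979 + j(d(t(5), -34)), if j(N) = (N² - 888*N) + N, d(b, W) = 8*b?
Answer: -19830851/49 ≈ -4.0471e+5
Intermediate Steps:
t(u) = -5/7 - u²/7 + 4*u/7 (t(u) = -((u² - 4*u) + 5)/7 = -(5 + u² - 4*u)/7 = -5/7 - u²/7 + 4*u/7)
j(N) = N² - 887*N
-414979 + j(d(t(5), -34)) = -414979 + (8*(-5/7 - ⅐*5² + (4/7)*5))*(-887 + 8*(-5/7 - ⅐*5² + (4/7)*5)) = -414979 + (8*(-5/7 - ⅐*25 + 20/7))*(-887 + 8*(-5/7 - ⅐*25 + 20/7)) = -414979 + (8*(-5/7 - 25/7 + 20/7))*(-887 + 8*(-5/7 - 25/7 + 20/7)) = -414979 + (8*(-10/7))*(-887 + 8*(-10/7)) = -414979 - 80*(-887 - 80/7)/7 = -414979 - 80/7*(-6289/7) = -414979 + 503120/49 = -19830851/49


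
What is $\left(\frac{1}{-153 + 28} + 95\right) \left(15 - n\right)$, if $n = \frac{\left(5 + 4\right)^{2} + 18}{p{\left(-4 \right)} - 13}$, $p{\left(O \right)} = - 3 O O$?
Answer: $\frac{12040236}{7625} \approx 1579.0$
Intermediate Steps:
$p{\left(O \right)} = - 3 O^{2}$
$n = - \frac{99}{61}$ ($n = \frac{\left(5 + 4\right)^{2} + 18}{- 3 \left(-4\right)^{2} - 13} = \frac{9^{2} + 18}{\left(-3\right) 16 - 13} = \frac{81 + 18}{-48 - 13} = \frac{99}{-61} = 99 \left(- \frac{1}{61}\right) = - \frac{99}{61} \approx -1.623$)
$\left(\frac{1}{-153 + 28} + 95\right) \left(15 - n\right) = \left(\frac{1}{-153 + 28} + 95\right) \left(15 - - \frac{99}{61}\right) = \left(\frac{1}{-125} + 95\right) \left(15 + \frac{99}{61}\right) = \left(- \frac{1}{125} + 95\right) \frac{1014}{61} = \frac{11874}{125} \cdot \frac{1014}{61} = \frac{12040236}{7625}$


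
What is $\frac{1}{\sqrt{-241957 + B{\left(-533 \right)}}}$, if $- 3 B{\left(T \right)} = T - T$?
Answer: $- \frac{i \sqrt{241957}}{241957} \approx - 0.002033 i$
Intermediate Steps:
$B{\left(T \right)} = 0$ ($B{\left(T \right)} = - \frac{T - T}{3} = \left(- \frac{1}{3}\right) 0 = 0$)
$\frac{1}{\sqrt{-241957 + B{\left(-533 \right)}}} = \frac{1}{\sqrt{-241957 + 0}} = \frac{1}{\sqrt{-241957}} = \frac{1}{i \sqrt{241957}} = - \frac{i \sqrt{241957}}{241957}$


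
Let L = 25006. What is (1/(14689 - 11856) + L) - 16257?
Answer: 24785918/2833 ≈ 8749.0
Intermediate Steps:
(1/(14689 - 11856) + L) - 16257 = (1/(14689 - 11856) + 25006) - 16257 = (1/2833 + 25006) - 16257 = 70841999/2833 - 16257 = 24785918/2833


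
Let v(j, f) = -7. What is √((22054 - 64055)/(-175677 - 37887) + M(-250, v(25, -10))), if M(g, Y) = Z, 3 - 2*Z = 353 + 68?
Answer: 265*I*√24765/2886 ≈ 14.45*I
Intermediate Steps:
Z = -209 (Z = 3/2 - (353 + 68)/2 = 3/2 - ½*421 = 3/2 - 421/2 = -209)
M(g, Y) = -209
√((22054 - 64055)/(-175677 - 37887) + M(-250, v(25, -10))) = √((22054 - 64055)/(-175677 - 37887) - 209) = √(-42001/(-213564) - 209) = √(-42001*(-1/213564) - 209) = √(42001/213564 - 209) = √(-44592875/213564) = 265*I*√24765/2886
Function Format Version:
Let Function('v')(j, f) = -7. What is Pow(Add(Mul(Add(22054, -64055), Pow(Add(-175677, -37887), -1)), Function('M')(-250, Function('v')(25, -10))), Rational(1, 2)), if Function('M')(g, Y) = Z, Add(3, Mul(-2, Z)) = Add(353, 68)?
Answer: Mul(Rational(265, 2886), I, Pow(24765, Rational(1, 2))) ≈ Mul(14.450, I)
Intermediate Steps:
Z = -209 (Z = Add(Rational(3, 2), Mul(Rational(-1, 2), Add(353, 68))) = Add(Rational(3, 2), Mul(Rational(-1, 2), 421)) = Add(Rational(3, 2), Rational(-421, 2)) = -209)
Function('M')(g, Y) = -209
Pow(Add(Mul(Add(22054, -64055), Pow(Add(-175677, -37887), -1)), Function('M')(-250, Function('v')(25, -10))), Rational(1, 2)) = Pow(Add(Mul(Add(22054, -64055), Pow(Add(-175677, -37887), -1)), -209), Rational(1, 2)) = Pow(Add(Mul(-42001, Pow(-213564, -1)), -209), Rational(1, 2)) = Pow(Add(Mul(-42001, Rational(-1, 213564)), -209), Rational(1, 2)) = Pow(Add(Rational(42001, 213564), -209), Rational(1, 2)) = Pow(Rational(-44592875, 213564), Rational(1, 2)) = Mul(Rational(265, 2886), I, Pow(24765, Rational(1, 2)))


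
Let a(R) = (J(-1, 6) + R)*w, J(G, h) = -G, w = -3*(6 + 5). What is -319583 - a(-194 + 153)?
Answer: -320903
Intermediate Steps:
w = -33 (w = -3*11 = -33)
a(R) = -33 - 33*R (a(R) = (-1*(-1) + R)*(-33) = (1 + R)*(-33) = -33 - 33*R)
-319583 - a(-194 + 153) = -319583 - (-33 - 33*(-194 + 153)) = -319583 - (-33 - 33*(-41)) = -319583 - (-33 + 1353) = -319583 - 1*1320 = -319583 - 1320 = -320903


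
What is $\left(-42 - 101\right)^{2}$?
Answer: $20449$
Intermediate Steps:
$\left(-42 - 101\right)^{2} = \left(-143\right)^{2} = 20449$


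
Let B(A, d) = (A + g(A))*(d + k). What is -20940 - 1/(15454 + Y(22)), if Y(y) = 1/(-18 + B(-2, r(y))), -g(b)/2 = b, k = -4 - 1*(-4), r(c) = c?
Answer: -8413796726/401805 ≈ -20940.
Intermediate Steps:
k = 0 (k = -4 + 4 = 0)
g(b) = -2*b
B(A, d) = -A*d (B(A, d) = (A - 2*A)*(d + 0) = (-A)*d = -A*d)
Y(y) = 1/(-18 + 2*y) (Y(y) = 1/(-18 - 1*(-2)*y) = 1/(-18 + 2*y))
-20940 - 1/(15454 + Y(22)) = -20940 - 1/(15454 + 1/(2*(-9 + 22))) = -20940 - 1/(15454 + (½)/13) = -20940 - 1/(15454 + (½)*(1/13)) = -20940 - 1/(15454 + 1/26) = -20940 - 1/401805/26 = -20940 - 1*26/401805 = -20940 - 26/401805 = -8413796726/401805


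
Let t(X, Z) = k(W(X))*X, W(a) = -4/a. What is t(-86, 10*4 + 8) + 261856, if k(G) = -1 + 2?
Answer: 261770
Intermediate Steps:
k(G) = 1
t(X, Z) = X (t(X, Z) = 1*X = X)
t(-86, 10*4 + 8) + 261856 = -86 + 261856 = 261770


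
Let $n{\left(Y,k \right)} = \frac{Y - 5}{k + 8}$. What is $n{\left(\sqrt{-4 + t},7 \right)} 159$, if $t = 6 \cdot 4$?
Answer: $-53 + \frac{106 \sqrt{5}}{5} \approx -5.5954$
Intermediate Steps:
$t = 24$
$n{\left(Y,k \right)} = \frac{-5 + Y}{8 + k}$
$n{\left(\sqrt{-4 + t},7 \right)} 159 = \frac{-5 + \sqrt{-4 + 24}}{8 + 7} \cdot 159 = \frac{-5 + \sqrt{20}}{15} \cdot 159 = \frac{-5 + 2 \sqrt{5}}{15} \cdot 159 = \left(- \frac{1}{3} + \frac{2 \sqrt{5}}{15}\right) 159 = -53 + \frac{106 \sqrt{5}}{5}$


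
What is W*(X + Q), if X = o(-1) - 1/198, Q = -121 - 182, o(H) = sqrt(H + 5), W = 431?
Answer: -25687169/198 ≈ -1.2973e+5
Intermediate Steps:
o(H) = sqrt(5 + H)
Q = -303
X = 395/198 (X = sqrt(5 - 1) - 1/198 = sqrt(4) - 1*1/198 = 2 - 1/198 = 395/198 ≈ 1.9949)
W*(X + Q) = 431*(395/198 - 303) = 431*(-59599/198) = -25687169/198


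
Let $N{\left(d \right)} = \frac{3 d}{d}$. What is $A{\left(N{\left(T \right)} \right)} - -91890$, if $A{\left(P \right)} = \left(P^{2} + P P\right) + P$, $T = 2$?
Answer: $91911$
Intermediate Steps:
$N{\left(d \right)} = 3$
$A{\left(P \right)} = P + 2 P^{2}$ ($A{\left(P \right)} = \left(P^{2} + P^{2}\right) + P = 2 P^{2} + P = P + 2 P^{2}$)
$A{\left(N{\left(T \right)} \right)} - -91890 = 3 \left(1 + 2 \cdot 3\right) - -91890 = 3 \left(1 + 6\right) + 91890 = 3 \cdot 7 + 91890 = 21 + 91890 = 91911$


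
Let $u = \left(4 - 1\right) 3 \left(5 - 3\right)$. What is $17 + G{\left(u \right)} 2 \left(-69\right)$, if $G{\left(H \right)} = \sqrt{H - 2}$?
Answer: $-535$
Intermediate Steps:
$u = 18$ ($u = 3 \cdot 3 \cdot 2 = 9 \cdot 2 = 18$)
$G{\left(H \right)} = \sqrt{-2 + H}$
$17 + G{\left(u \right)} 2 \left(-69\right) = 17 + \sqrt{-2 + 18} \cdot 2 \left(-69\right) = 17 + \sqrt{16} \cdot 2 \left(-69\right) = 17 + 4 \cdot 2 \left(-69\right) = 17 + 8 \left(-69\right) = 17 - 552 = -535$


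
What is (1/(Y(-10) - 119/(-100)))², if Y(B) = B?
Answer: 10000/776161 ≈ 0.012884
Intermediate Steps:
(1/(Y(-10) - 119/(-100)))² = (1/(-10 - 119/(-100)))² = (1/(-10 - 119*(-1/100)))² = (1/(-10 + 119/100))² = (1/(-881/100))² = (-100/881)² = 10000/776161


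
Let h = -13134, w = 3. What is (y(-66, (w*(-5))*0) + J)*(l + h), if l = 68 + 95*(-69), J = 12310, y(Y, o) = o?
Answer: -241534510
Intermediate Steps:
l = -6487 (l = 68 - 6555 = -6487)
(y(-66, (w*(-5))*0) + J)*(l + h) = ((3*(-5))*0 + 12310)*(-6487 - 13134) = (-15*0 + 12310)*(-19621) = (0 + 12310)*(-19621) = 12310*(-19621) = -241534510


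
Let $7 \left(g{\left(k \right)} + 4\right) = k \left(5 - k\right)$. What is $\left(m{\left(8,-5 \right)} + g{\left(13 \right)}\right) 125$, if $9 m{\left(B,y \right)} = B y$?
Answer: $- \frac{183500}{63} \approx -2912.7$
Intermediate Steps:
$m{\left(B,y \right)} = \frac{B y}{9}$
$g{\left(k \right)} = -4 + \frac{k \left(5 - k\right)}{7}$
$\left(m{\left(8,-5 \right)} + g{\left(13 \right)}\right) 125 = \left(\frac{1}{9} \cdot 8 \left(-5\right) - \left(- \frac{37}{7} + \frac{169}{7}\right)\right) 125 = \left(- \frac{40}{9} - \frac{132}{7}\right) 125 = \left(- \frac{1468}{63}\right) 125 = - \frac{183500}{63}$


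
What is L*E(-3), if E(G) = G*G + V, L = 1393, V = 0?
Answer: 12537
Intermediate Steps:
E(G) = G² (E(G) = G*G + 0 = G² + 0 = G²)
L*E(-3) = 1393*(-3)² = 1393*9 = 12537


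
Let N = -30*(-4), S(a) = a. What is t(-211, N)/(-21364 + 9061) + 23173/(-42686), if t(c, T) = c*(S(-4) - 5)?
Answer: -40684237/58351762 ≈ -0.69722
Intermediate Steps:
N = 120 (N = -6*(-20) = 120)
t(c, T) = -9*c (t(c, T) = c*(-4 - 5) = c*(-9) = -9*c)
t(-211, N)/(-21364 + 9061) + 23173/(-42686) = (-9*(-211))/(-21364 + 9061) + 23173/(-42686) = 1899/(-12303) + 23173*(-1/42686) = 1899*(-1/12303) - 23173/42686 = -211/1367 - 23173/42686 = -40684237/58351762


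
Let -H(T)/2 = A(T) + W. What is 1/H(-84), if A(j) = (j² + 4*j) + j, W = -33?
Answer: -1/13206 ≈ -7.5723e-5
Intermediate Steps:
A(j) = j² + 5*j
H(T) = 66 - 2*T*(5 + T) (H(T) = -2*(T*(5 + T) - 33) = -2*(-33 + T*(5 + T)) = 66 - 2*T*(5 + T))
1/H(-84) = 1/(66 - 2*(-84)*(5 - 84)) = 1/(66 - 2*(-84)*(-79)) = 1/(66 - 13272) = 1/(-13206) = -1/13206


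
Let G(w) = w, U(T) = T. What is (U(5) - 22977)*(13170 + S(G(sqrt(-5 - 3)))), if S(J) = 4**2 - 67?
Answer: -301369668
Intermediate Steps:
S(J) = -51 (S(J) = 16 - 67 = -51)
(U(5) - 22977)*(13170 + S(G(sqrt(-5 - 3)))) = (5 - 22977)*(13170 - 51) = -22972*13119 = -301369668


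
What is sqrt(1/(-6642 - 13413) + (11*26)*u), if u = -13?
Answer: I*sqrt(1495390867005)/20055 ≈ 60.975*I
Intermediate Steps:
sqrt(1/(-6642 - 13413) + (11*26)*u) = sqrt(1/(-6642 - 13413) + (11*26)*(-13)) = sqrt(1/(-20055) + 286*(-13)) = sqrt(-1/20055 - 3718) = sqrt(-74564491/20055) = I*sqrt(1495390867005)/20055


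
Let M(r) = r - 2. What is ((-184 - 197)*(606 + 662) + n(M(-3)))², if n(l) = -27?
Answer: 233419428225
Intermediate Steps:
M(r) = -2 + r
((-184 - 197)*(606 + 662) + n(M(-3)))² = ((-184 - 197)*(606 + 662) - 27)² = (-381*1268 - 27)² = (-483108 - 27)² = (-483135)² = 233419428225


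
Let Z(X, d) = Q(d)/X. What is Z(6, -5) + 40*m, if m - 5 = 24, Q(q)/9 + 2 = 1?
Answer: 2317/2 ≈ 1158.5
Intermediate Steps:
Q(q) = -9 (Q(q) = -18 + 9*1 = -18 + 9 = -9)
m = 29 (m = 5 + 24 = 29)
Z(X, d) = -9/X
Z(6, -5) + 40*m = -9/6 + 40*29 = -9*1/6 + 1160 = -3/2 + 1160 = 2317/2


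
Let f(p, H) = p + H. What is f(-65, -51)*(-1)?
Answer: 116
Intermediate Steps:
f(p, H) = H + p
f(-65, -51)*(-1) = (-51 - 65)*(-1) = -116*(-1) = 116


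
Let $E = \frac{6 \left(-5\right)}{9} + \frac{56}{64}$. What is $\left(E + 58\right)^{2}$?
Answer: $\frac{1776889}{576} \approx 3084.9$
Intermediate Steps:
$E = - \frac{59}{24}$ ($E = \left(-30\right) \frac{1}{9} + 56 \cdot \frac{1}{64} = - \frac{10}{3} + \frac{7}{8} = - \frac{59}{24} \approx -2.4583$)
$\left(E + 58\right)^{2} = \left(- \frac{59}{24} + 58\right)^{2} = \left(\frac{1333}{24}\right)^{2} = \frac{1776889}{576}$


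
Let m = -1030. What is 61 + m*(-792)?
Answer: 815821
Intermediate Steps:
61 + m*(-792) = 61 - 1030*(-792) = 61 + 815760 = 815821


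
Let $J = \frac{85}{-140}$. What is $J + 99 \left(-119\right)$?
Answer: $- \frac{329885}{28} \approx -11782.0$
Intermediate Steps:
$J = - \frac{17}{28}$ ($J = 85 \left(- \frac{1}{140}\right) = - \frac{17}{28} \approx -0.60714$)
$J + 99 \left(-119\right) = - \frac{17}{28} + 99 \left(-119\right) = - \frac{17}{28} - 11781 = - \frac{329885}{28}$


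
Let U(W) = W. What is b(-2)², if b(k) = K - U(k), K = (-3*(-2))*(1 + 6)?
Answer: 1936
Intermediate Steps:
K = 42 (K = 6*7 = 42)
b(k) = 42 - k
b(-2)² = (42 - 1*(-2))² = (42 + 2)² = 44² = 1936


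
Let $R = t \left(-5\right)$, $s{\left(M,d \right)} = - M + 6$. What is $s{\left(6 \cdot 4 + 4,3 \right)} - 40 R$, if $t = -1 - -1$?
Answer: $-22$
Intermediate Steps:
$t = 0$ ($t = -1 + 1 = 0$)
$s{\left(M,d \right)} = 6 - M$
$R = 0$ ($R = 0 \left(-5\right) = 0$)
$s{\left(6 \cdot 4 + 4,3 \right)} - 40 R = \left(6 - \left(6 \cdot 4 + 4\right)\right) - 0 = \left(6 - \left(24 + 4\right)\right) + 0 = \left(6 - 28\right) + 0 = -22 + 0 = -22$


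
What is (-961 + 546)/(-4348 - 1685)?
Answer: 415/6033 ≈ 0.068788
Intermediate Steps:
(-961 + 546)/(-4348 - 1685) = -415/(-6033) = -415*(-1/6033) = 415/6033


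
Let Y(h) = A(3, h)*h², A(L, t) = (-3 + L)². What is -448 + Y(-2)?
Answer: -448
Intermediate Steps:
Y(h) = 0 (Y(h) = (-3 + 3)²*h² = 0²*h² = 0*h² = 0)
-448 + Y(-2) = -448 + 0 = -448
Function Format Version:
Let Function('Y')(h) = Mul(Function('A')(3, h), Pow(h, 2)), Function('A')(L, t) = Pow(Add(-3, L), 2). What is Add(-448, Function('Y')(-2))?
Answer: -448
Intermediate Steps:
Function('Y')(h) = 0 (Function('Y')(h) = Mul(Pow(Add(-3, 3), 2), Pow(h, 2)) = Mul(Pow(0, 2), Pow(h, 2)) = Mul(0, Pow(h, 2)) = 0)
Add(-448, Function('Y')(-2)) = Add(-448, 0) = -448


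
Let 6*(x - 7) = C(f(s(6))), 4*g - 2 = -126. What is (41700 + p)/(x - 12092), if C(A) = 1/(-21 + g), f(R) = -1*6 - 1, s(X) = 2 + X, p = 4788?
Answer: -14504256/3770521 ≈ -3.8468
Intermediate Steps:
g = -31 (g = 1/2 + (1/4)*(-126) = 1/2 - 63/2 = -31)
f(R) = -7 (f(R) = -6 - 1 = -7)
C(A) = -1/52 (C(A) = 1/(-21 - 31) = 1/(-52) = -1/52)
x = 2183/312 (x = 7 + (1/6)*(-1/52) = 7 - 1/312 = 2183/312 ≈ 6.9968)
(41700 + p)/(x - 12092) = (41700 + 4788)/(2183/312 - 12092) = 46488/(-3770521/312) = 46488*(-312/3770521) = -14504256/3770521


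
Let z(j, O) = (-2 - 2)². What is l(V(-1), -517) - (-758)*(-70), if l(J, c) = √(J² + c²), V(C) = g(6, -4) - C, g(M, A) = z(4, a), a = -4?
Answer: -53060 + √267578 ≈ -52543.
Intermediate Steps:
z(j, O) = 16 (z(j, O) = (-4)² = 16)
g(M, A) = 16
V(C) = 16 - C
l(V(-1), -517) - (-758)*(-70) = √((16 - 1*(-1))² + (-517)²) - (-758)*(-70) = √((16 + 1)² + 267289) - 1*53060 = √(17² + 267289) - 53060 = √(289 + 267289) - 53060 = √267578 - 53060 = -53060 + √267578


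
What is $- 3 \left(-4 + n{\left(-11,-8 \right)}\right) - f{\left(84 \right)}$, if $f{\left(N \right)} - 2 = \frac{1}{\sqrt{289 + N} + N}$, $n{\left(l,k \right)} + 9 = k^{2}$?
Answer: $- \frac{1035949}{6683} + \frac{\sqrt{373}}{6683} \approx -155.01$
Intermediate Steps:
$n{\left(l,k \right)} = -9 + k^{2}$
$f{\left(N \right)} = 2 + \frac{1}{N + \sqrt{289 + N}}$ ($f{\left(N \right)} = 2 + \frac{1}{\sqrt{289 + N} + N} = 2 + \frac{1}{N + \sqrt{289 + N}}$)
$- 3 \left(-4 + n{\left(-11,-8 \right)}\right) - f{\left(84 \right)} = - 3 \left(-4 - \left(9 - \left(-8\right)^{2}\right)\right) - \frac{1 + 2 \cdot 84 + 2 \sqrt{289 + 84}}{84 + \sqrt{289 + 84}} = - 3 \left(-4 + \left(-9 + 64\right)\right) - \frac{1 + 168 + 2 \sqrt{373}}{84 + \sqrt{373}} = - 3 \left(-4 + 55\right) - \frac{169 + 2 \sqrt{373}}{84 + \sqrt{373}} = \left(-3\right) 51 - \frac{169 + 2 \sqrt{373}}{84 + \sqrt{373}} = -153 - \frac{169 + 2 \sqrt{373}}{84 + \sqrt{373}}$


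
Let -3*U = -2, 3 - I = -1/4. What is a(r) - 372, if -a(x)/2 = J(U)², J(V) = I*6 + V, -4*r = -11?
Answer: -21337/18 ≈ -1185.4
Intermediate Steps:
I = 13/4 (I = 3 - (-1)/4 = 3 - 1*(-¼) = 3 + ¼ = 13/4 ≈ 3.2500)
r = 11/4 (r = -¼*(-11) = 11/4 ≈ 2.7500)
U = ⅔ (U = -⅓*(-2) = ⅔ ≈ 0.66667)
J(V) = 39/2 + V (J(V) = (13/4)*6 + V = 39/2 + V)
a(x) = -14641/18 (a(x) = -2*(39/2 + ⅔)² = -2*(121/6)² = -2*14641/36 = -14641/18)
a(r) - 372 = -14641/18 - 372 = -21337/18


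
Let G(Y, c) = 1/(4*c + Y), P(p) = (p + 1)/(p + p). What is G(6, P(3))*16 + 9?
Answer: 141/13 ≈ 10.846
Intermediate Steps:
P(p) = (1 + p)/(2*p) (P(p) = (1 + p)/((2*p)) = (1 + p)*(1/(2*p)) = (1 + p)/(2*p))
G(Y, c) = 1/(Y + 4*c)
G(6, P(3))*16 + 9 = 16/(6 + 4*((½)*(1 + 3)/3)) + 9 = 16/(6 + 4*((½)*(⅓)*4)) + 9 = 16/(6 + 4*(⅔)) + 9 = 16/(6 + 8/3) + 9 = 16/(26/3) + 9 = (3/26)*16 + 9 = 24/13 + 9 = 141/13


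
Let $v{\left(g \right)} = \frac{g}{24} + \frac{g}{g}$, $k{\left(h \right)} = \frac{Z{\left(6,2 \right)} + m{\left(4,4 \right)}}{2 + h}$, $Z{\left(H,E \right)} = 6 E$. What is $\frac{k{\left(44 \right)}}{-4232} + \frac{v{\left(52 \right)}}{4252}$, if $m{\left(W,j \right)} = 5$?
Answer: $\frac{408133}{620809008} \approx 0.00065742$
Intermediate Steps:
$k{\left(h \right)} = \frac{17}{2 + h}$ ($k{\left(h \right)} = \frac{6 \cdot 2 + 5}{2 + h} = \frac{12 + 5}{2 + h} = \frac{17}{2 + h}$)
$v{\left(g \right)} = 1 + \frac{g}{24}$ ($v{\left(g \right)} = g \frac{1}{24} + 1 = \frac{g}{24} + 1 = 1 + \frac{g}{24}$)
$\frac{k{\left(44 \right)}}{-4232} + \frac{v{\left(52 \right)}}{4252} = \frac{17 \frac{1}{2 + 44}}{-4232} + \frac{1 + \frac{1}{24} \cdot 52}{4252} = \frac{17}{46} \left(- \frac{1}{4232}\right) + \left(1 + \frac{13}{6}\right) \frac{1}{4252} = 17 \cdot \frac{1}{46} \left(- \frac{1}{4232}\right) + \frac{19}{6} \cdot \frac{1}{4252} = \frac{17}{46} \left(- \frac{1}{4232}\right) + \frac{19}{25512} = - \frac{17}{194672} + \frac{19}{25512} = \frac{408133}{620809008}$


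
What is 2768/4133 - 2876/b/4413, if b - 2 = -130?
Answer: 393857515/583645728 ≈ 0.67482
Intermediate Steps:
b = -128 (b = 2 - 130 = -128)
2768/4133 - 2876/b/4413 = 2768/4133 - 2876/(-128)/4413 = 2768*(1/4133) - 2876*(-1/128)*(1/4413) = 2768/4133 + (719/32)*(1/4413) = 2768/4133 + 719/141216 = 393857515/583645728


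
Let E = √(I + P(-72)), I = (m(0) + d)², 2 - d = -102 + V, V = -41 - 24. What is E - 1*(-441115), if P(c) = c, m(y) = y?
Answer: 441115 + √28489 ≈ 4.4128e+5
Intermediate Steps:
V = -65
d = 169 (d = 2 - (-102 - 65) = 2 - 1*(-167) = 2 + 167 = 169)
I = 28561 (I = (0 + 169)² = 169² = 28561)
E = √28489 (E = √(28561 - 72) = √28489 ≈ 168.79)
E - 1*(-441115) = √28489 - 1*(-441115) = √28489 + 441115 = 441115 + √28489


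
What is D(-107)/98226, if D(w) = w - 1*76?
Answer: -61/32742 ≈ -0.0018631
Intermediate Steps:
D(w) = -76 + w (D(w) = w - 76 = -76 + w)
D(-107)/98226 = (-76 - 107)/98226 = -183*1/98226 = -61/32742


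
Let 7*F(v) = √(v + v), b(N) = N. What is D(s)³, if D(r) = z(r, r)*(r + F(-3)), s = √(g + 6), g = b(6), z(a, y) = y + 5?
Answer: (5 + 2*√3)³*(14*√3 + I*√6)³/343 ≈ 24435.0 + 7612.8*I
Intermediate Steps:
z(a, y) = 5 + y
g = 6
F(v) = √2*√v/7 (F(v) = √(v + v)/7 = √(2*v)/7 = (√2*√v)/7 = √2*√v/7)
s = 2*√3 (s = √(6 + 6) = √12 = 2*√3 ≈ 3.4641)
D(r) = (5 + r)*(r + I*√6/7) (D(r) = (5 + r)*(r + √2*√(-3)/7) = (5 + r)*(r + √2*(I*√3)/7) = (5 + r)*(r + I*√6/7))
D(s)³ = ((5 + 2*√3)*(7*(2*√3) + I*√6)/7)³ = ((5 + 2*√3)*(14*√3 + I*√6)/7)³ = (5 + 2*√3)³*(14*√3 + I*√6)³/343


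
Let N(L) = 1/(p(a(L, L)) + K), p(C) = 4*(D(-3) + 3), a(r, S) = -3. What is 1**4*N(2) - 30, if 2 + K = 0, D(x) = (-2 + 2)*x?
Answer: -299/10 ≈ -29.900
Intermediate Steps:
D(x) = 0 (D(x) = 0*x = 0)
p(C) = 12 (p(C) = 4*(0 + 3) = 4*3 = 12)
K = -2 (K = -2 + 0 = -2)
N(L) = 1/10 (N(L) = 1/(12 - 2) = 1/10)
1**4*N(2) - 30 = 1**4*(1/10) - 30 = 1*(1/10) - 30 = 1/10 - 30 = -299/10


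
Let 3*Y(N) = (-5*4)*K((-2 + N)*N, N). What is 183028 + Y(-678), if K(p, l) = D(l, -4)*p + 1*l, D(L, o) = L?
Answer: 2084088348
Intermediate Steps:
K(p, l) = l + l*p (K(p, l) = l*p + 1*l = l*p + l = l + l*p)
Y(N) = -20*N*(1 + N*(-2 + N))/3 (Y(N) = ((-5*4)*(N*(1 + (-2 + N)*N)))/3 = (-20*N*(1 + N*(-2 + N)))/3 = -20*N*(1 + N*(-2 + N))/3)
183028 + Y(-678) = 183028 + (20/3)*(-678)*(-1 - 678*(2 - 1*(-678))) = 183028 + (20/3)*(-678)*(-1 - 678*(2 + 678)) = 183028 + (20/3)*(-678)*(-1 - 678*680) = 183028 + (20/3)*(-678)*(-1 - 461040) = 183028 + (20/3)*(-678)*(-461041) = 183028 + 2083905320 = 2084088348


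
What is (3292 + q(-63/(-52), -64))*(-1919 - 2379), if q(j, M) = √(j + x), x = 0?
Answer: -14149016 - 6447*√91/13 ≈ -1.4154e+7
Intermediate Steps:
q(j, M) = √j (q(j, M) = √(j + 0) = √j)
(3292 + q(-63/(-52), -64))*(-1919 - 2379) = (3292 + √(-63/(-52)))*(-1919 - 2379) = (3292 + √(-63*(-1/52)))*(-4298) = (3292 + √(63/52))*(-4298) = (3292 + 3*√91/26)*(-4298) = -14149016 - 6447*√91/13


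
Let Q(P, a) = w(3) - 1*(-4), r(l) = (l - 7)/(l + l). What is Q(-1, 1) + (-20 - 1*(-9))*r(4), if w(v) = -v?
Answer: 41/8 ≈ 5.1250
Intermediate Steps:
r(l) = (-7 + l)/(2*l) (r(l) = (-7 + l)/((2*l)) = (-7 + l)*(1/(2*l)) = (-7 + l)/(2*l))
Q(P, a) = 1 (Q(P, a) = -1*3 - 1*(-4) = -3 + 4 = 1)
Q(-1, 1) + (-20 - 1*(-9))*r(4) = 1 + (-20 - 1*(-9))*((1/2)*(-7 + 4)/4) = 1 + (-20 + 9)*((1/2)*(1/4)*(-3)) = 1 - 11*(-3/8) = 1 + 33/8 = 41/8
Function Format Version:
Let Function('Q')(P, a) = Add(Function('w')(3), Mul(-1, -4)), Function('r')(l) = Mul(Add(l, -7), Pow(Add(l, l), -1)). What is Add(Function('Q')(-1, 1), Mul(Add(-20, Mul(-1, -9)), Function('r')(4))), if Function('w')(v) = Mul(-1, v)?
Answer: Rational(41, 8) ≈ 5.1250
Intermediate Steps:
Function('r')(l) = Mul(Rational(1, 2), Pow(l, -1), Add(-7, l)) (Function('r')(l) = Mul(Add(-7, l), Pow(Mul(2, l), -1)) = Mul(Add(-7, l), Mul(Rational(1, 2), Pow(l, -1))) = Mul(Rational(1, 2), Pow(l, -1), Add(-7, l)))
Function('Q')(P, a) = 1 (Function('Q')(P, a) = Add(Mul(-1, 3), Mul(-1, -4)) = Add(-3, 4) = 1)
Add(Function('Q')(-1, 1), Mul(Add(-20, Mul(-1, -9)), Function('r')(4))) = Add(1, Mul(Add(-20, Mul(-1, -9)), Mul(Rational(1, 2), Pow(4, -1), Add(-7, 4)))) = Add(1, Mul(Add(-20, 9), Mul(Rational(1, 2), Rational(1, 4), -3))) = Add(1, Mul(-11, Rational(-3, 8))) = Add(1, Rational(33, 8)) = Rational(41, 8)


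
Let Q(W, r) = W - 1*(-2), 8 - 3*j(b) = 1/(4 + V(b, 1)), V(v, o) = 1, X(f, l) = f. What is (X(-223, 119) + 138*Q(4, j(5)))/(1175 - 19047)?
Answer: -605/17872 ≈ -0.033852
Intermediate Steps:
j(b) = 13/5 (j(b) = 8/3 - 1/(3*(4 + 1)) = 8/3 - ⅓/5 = 8/3 - ⅓*⅕ = 8/3 - 1/15 = 13/5)
Q(W, r) = 2 + W (Q(W, r) = W + 2 = 2 + W)
(X(-223, 119) + 138*Q(4, j(5)))/(1175 - 19047) = (-223 + 138*(2 + 4))/(1175 - 19047) = (-223 + 138*6)/(-17872) = (-223 + 828)*(-1/17872) = 605*(-1/17872) = -605/17872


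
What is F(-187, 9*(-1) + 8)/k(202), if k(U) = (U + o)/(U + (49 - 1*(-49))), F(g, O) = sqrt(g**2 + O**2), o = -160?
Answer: 50*sqrt(34970)/7 ≈ 1335.7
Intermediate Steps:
F(g, O) = sqrt(O**2 + g**2)
k(U) = (-160 + U)/(98 + U) (k(U) = (U - 160)/(U + (49 - 1*(-49))) = (-160 + U)/(U + (49 + 49)) = (-160 + U)/(U + 98) = (-160 + U)/(98 + U))
F(-187, 9*(-1) + 8)/k(202) = sqrt((9*(-1) + 8)**2 + (-187)**2)/(((-160 + 202)/(98 + 202))) = sqrt((-9 + 8)**2 + 34969)/((42/300)) = sqrt((-1)**2 + 34969)/(((1/300)*42)) = sqrt(1 + 34969)/(7/50) = sqrt(34970)*(50/7) = 50*sqrt(34970)/7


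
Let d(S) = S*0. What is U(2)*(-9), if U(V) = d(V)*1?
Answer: 0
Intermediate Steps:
d(S) = 0
U(V) = 0 (U(V) = 0*1 = 0)
U(2)*(-9) = 0*(-9) = 0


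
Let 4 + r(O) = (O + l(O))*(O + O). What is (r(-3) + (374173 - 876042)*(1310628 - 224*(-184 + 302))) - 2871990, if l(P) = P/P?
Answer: -644501034306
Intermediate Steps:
l(P) = 1
r(O) = -4 + 2*O*(1 + O) (r(O) = -4 + (O + 1)*(O + O) = -4 + (1 + O)*(2*O) = -4 + 2*O*(1 + O))
(r(-3) + (374173 - 876042)*(1310628 - 224*(-184 + 302))) - 2871990 = ((-4 + 2*(-3) + 2*(-3)²) + (374173 - 876042)*(1310628 - 224*(-184 + 302))) - 2871990 = ((-4 - 6 + 2*9) - 501869*(1310628 - 224*118)) - 2871990 = ((-4 - 6 + 18) - 501869*(1310628 - 26432)) - 2871990 = (8 - 501869*1284196) - 2871990 = (8 - 644498162324) - 2871990 = -644498162316 - 2871990 = -644501034306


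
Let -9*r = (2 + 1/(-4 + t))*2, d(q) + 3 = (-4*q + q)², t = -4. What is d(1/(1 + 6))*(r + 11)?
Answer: -2921/98 ≈ -29.806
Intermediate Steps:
d(q) = -3 + 9*q² (d(q) = -3 + (-4*q + q)² = -3 + (-3*q)² = -3 + 9*q²)
r = -5/12 (r = -(2 + 1/(-4 - 4))*2/9 = -(2 + 1/(-8))*2/9 = -(2 - ⅛)*2/9 = -5*2/24 = -⅑*15/4 = -5/12 ≈ -0.41667)
d(1/(1 + 6))*(r + 11) = (-3 + 9*(1/(1 + 6))²)*(-5/12 + 11) = (-3 + 9*(1/7)²)*(127/12) = (-3 + 9*(⅐)²)*(127/12) = (-3 + 9*(1/49))*(127/12) = (-3 + 9/49)*(127/12) = -138/49*127/12 = -2921/98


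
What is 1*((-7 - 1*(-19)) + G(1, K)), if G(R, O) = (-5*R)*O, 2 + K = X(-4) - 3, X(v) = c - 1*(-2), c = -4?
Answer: 47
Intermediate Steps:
X(v) = -2 (X(v) = -4 - 1*(-2) = -4 + 2 = -2)
K = -7 (K = -2 + (-2 - 3) = -2 - 5 = -7)
G(R, O) = -5*O*R
1*((-7 - 1*(-19)) + G(1, K)) = 1*((-7 - 1*(-19)) - 5*(-7)*1) = 1*((-7 + 19) + 35) = 1*(12 + 35) = 1*47 = 47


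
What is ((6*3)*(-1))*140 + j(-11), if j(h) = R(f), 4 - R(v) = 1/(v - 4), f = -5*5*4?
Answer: -261663/104 ≈ -2516.0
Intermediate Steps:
f = -100 (f = -25*4 = -100)
R(v) = 4 - 1/(-4 + v) (R(v) = 4 - 1/(v - 4) = 4 - 1/(-4 + v))
j(h) = 417/104 (j(h) = (-17 + 4*(-100))/(-4 - 100) = (-17 - 400)/(-104) = -1/104*(-417) = 417/104)
((6*3)*(-1))*140 + j(-11) = ((6*3)*(-1))*140 + 417/104 = (18*(-1))*140 + 417/104 = -18*140 + 417/104 = -2520 + 417/104 = -261663/104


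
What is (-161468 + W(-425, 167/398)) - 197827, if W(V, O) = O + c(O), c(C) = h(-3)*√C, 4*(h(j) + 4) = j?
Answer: -142999243/398 - 19*√66466/1592 ≈ -3.5930e+5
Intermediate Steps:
h(j) = -4 + j/4
c(C) = -19*√C/4 (c(C) = (-4 + (¼)*(-3))*√C = (-4 - ¾)*√C = -19*√C/4)
W(V, O) = O - 19*√O/4
(-161468 + W(-425, 167/398)) - 197827 = (-161468 + (167/398 - 19*√66466/398/4)) - 197827 = (-161468 + (167*(1/398) - 19*√66466/398/4)) - 197827 = (-161468 + (167/398 - 19*√66466/1592)) - 197827 = (-64264097/398 - 19*√66466/1592) - 197827 = -142999243/398 - 19*√66466/1592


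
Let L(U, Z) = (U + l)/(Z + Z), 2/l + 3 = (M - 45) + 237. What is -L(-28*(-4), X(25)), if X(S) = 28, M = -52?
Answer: -7673/3836 ≈ -2.0003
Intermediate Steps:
l = 2/137 (l = 2/(-3 + ((-52 - 45) + 237)) = 2/(-3 + (-97 + 237)) = 2/(-3 + 140) = 2/137 ≈ 0.014599)
L(U, Z) = (2/137 + U)/(2*Z) (L(U, Z) = (U + 2/137)/(Z + Z) = (2/137 + U)/((2*Z)) = (2/137 + U)*(1/(2*Z)) = (2/137 + U)/(2*Z))
-L(-28*(-4), X(25)) = -(2 + 137*(-28*(-4)))/(274*28) = -(2 + 137*112)/(274*28) = -(2 + 15344)/(274*28) = -15346/(274*28) = -1*7673/3836 = -7673/3836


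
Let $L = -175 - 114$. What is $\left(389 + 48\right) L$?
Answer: $-126293$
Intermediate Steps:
$L = -289$
$\left(389 + 48\right) L = \left(389 + 48\right) \left(-289\right) = 437 \left(-289\right) = -126293$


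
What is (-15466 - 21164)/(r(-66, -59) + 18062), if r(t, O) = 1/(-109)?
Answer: -3992670/1968757 ≈ -2.0280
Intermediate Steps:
r(t, O) = -1/109
(-15466 - 21164)/(r(-66, -59) + 18062) = (-15466 - 21164)/(-1/109 + 18062) = -36630/1968757/109 = -36630*109/1968757 = -3992670/1968757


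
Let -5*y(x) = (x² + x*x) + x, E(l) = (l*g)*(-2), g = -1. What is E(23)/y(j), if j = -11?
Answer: -230/231 ≈ -0.99567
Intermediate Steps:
E(l) = 2*l (E(l) = (l*(-1))*(-2) = -l*(-2) = 2*l)
y(x) = -2*x²/5 - x/5 (y(x) = -((x² + x*x) + x)/5 = -((x² + x²) + x)/5 = -(2*x² + x)/5 = -(x + 2*x²)/5 = -2*x²/5 - x/5)
E(23)/y(j) = (2*23)/((-⅕*(-11)*(1 + 2*(-11)))) = 46/((-⅕*(-11)*(1 - 22))) = 46/((-⅕*(-11)*(-21))) = 46/(-231/5) = 46*(-5/231) = -230/231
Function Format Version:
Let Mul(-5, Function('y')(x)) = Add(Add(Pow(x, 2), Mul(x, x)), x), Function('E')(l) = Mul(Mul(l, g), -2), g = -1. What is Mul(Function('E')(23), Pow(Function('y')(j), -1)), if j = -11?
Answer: Rational(-230, 231) ≈ -0.99567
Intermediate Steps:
Function('E')(l) = Mul(2, l) (Function('E')(l) = Mul(Mul(l, -1), -2) = Mul(Mul(-1, l), -2) = Mul(2, l))
Function('y')(x) = Add(Mul(Rational(-2, 5), Pow(x, 2)), Mul(Rational(-1, 5), x)) (Function('y')(x) = Mul(Rational(-1, 5), Add(Add(Pow(x, 2), Mul(x, x)), x)) = Mul(Rational(-1, 5), Add(Add(Pow(x, 2), Pow(x, 2)), x)) = Mul(Rational(-1, 5), Add(Mul(2, Pow(x, 2)), x)) = Mul(Rational(-1, 5), Add(x, Mul(2, Pow(x, 2)))) = Add(Mul(Rational(-2, 5), Pow(x, 2)), Mul(Rational(-1, 5), x)))
Mul(Function('E')(23), Pow(Function('y')(j), -1)) = Mul(Mul(2, 23), Pow(Mul(Rational(-1, 5), -11, Add(1, Mul(2, -11))), -1)) = Mul(46, Pow(Mul(Rational(-1, 5), -11, Add(1, -22)), -1)) = Mul(46, Pow(Mul(Rational(-1, 5), -11, -21), -1)) = Mul(46, Pow(Rational(-231, 5), -1)) = Mul(46, Rational(-5, 231)) = Rational(-230, 231)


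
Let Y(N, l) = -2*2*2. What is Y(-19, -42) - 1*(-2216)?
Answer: 2208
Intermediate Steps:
Y(N, l) = -8 (Y(N, l) = -4*2 = -8)
Y(-19, -42) - 1*(-2216) = -8 - 1*(-2216) = -8 + 2216 = 2208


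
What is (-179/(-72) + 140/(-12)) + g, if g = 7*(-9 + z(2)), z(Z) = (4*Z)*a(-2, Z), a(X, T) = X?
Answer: -13261/72 ≈ -184.18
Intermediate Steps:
z(Z) = -8*Z (z(Z) = (4*Z)*(-2) = -8*Z)
g = -175 (g = 7*(-9 - 8*2) = 7*(-9 - 16) = 7*(-25) = -175)
(-179/(-72) + 140/(-12)) + g = (-179/(-72) + 140/(-12)) - 175 = (-179*(-1/72) + 140*(-1/12)) - 175 = (179/72 - 35/3) - 175 = -661/72 - 175 = -13261/72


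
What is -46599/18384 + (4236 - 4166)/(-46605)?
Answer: -144868885/57119088 ≈ -2.5363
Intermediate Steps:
-46599/18384 + (4236 - 4166)/(-46605) = -46599*1/18384 + 70*(-1/46605) = -15533/6128 - 14/9321 = -144868885/57119088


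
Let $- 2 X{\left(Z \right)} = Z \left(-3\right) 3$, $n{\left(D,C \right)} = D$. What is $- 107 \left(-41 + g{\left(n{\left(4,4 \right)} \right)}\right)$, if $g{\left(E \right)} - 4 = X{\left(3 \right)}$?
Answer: $\frac{5029}{2} \approx 2514.5$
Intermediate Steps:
$X{\left(Z \right)} = \frac{9 Z}{2}$ ($X{\left(Z \right)} = - \frac{Z \left(-3\right) 3}{2} = - \frac{- 3 Z 3}{2} = - \frac{\left(-9\right) Z}{2} = \frac{9 Z}{2}$)
$g{\left(E \right)} = \frac{35}{2}$ ($g{\left(E \right)} = 4 + \frac{9}{2} \cdot 3 = 4 + \frac{27}{2} = \frac{35}{2}$)
$- 107 \left(-41 + g{\left(n{\left(4,4 \right)} \right)}\right) = - 107 \left(-41 + \frac{35}{2}\right) = \left(-107\right) \left(- \frac{47}{2}\right) = \frac{5029}{2}$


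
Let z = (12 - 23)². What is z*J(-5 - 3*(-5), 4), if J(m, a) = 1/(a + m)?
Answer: 121/14 ≈ 8.6429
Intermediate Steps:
z = 121 (z = (-11)² = 121)
z*J(-5 - 3*(-5), 4) = 121/(4 + (-5 - 3*(-5))) = 121/(4 + (-5 + 15)) = 121/(4 + 10) = 121/14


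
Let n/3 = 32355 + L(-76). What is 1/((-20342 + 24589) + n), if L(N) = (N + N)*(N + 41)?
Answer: 1/117272 ≈ 8.5272e-6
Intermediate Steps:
L(N) = 2*N*(41 + N) (L(N) = (2*N)*(41 + N) = 2*N*(41 + N))
n = 113025 (n = 3*(32355 + 2*(-76)*(41 - 76)) = 3*(32355 + 2*(-76)*(-35)) = 3*(32355 + 5320) = 3*37675 = 113025)
1/((-20342 + 24589) + n) = 1/((-20342 + 24589) + 113025) = 1/(4247 + 113025) = 1/117272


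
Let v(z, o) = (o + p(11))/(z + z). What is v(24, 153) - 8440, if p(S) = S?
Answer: -101239/12 ≈ -8436.6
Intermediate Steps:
v(z, o) = (11 + o)/(2*z) (v(z, o) = (o + 11)/(z + z) = (11 + o)/((2*z)) = (11 + o)*(1/(2*z)) = (11 + o)/(2*z))
v(24, 153) - 8440 = (1/2)*(11 + 153)/24 - 8440 = (1/2)*(1/24)*164 - 8440 = 41/12 - 8440 = -101239/12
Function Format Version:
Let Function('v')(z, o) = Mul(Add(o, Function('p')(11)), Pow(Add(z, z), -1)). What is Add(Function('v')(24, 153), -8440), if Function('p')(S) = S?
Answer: Rational(-101239, 12) ≈ -8436.6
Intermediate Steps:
Function('v')(z, o) = Mul(Rational(1, 2), Pow(z, -1), Add(11, o)) (Function('v')(z, o) = Mul(Add(o, 11), Pow(Add(z, z), -1)) = Mul(Add(11, o), Pow(Mul(2, z), -1)) = Mul(Add(11, o), Mul(Rational(1, 2), Pow(z, -1))) = Mul(Rational(1, 2), Pow(z, -1), Add(11, o)))
Add(Function('v')(24, 153), -8440) = Add(Mul(Rational(1, 2), Pow(24, -1), Add(11, 153)), -8440) = Add(Mul(Rational(1, 2), Rational(1, 24), 164), -8440) = Add(Rational(41, 12), -8440) = Rational(-101239, 12)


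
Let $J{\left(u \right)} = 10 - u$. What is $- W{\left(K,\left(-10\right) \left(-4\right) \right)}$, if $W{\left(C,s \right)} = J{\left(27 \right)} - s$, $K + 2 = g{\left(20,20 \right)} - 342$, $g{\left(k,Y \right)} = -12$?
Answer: $57$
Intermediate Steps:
$K = -356$ ($K = -2 - 354 = -356$)
$W{\left(C,s \right)} = -17 - s$ ($W{\left(C,s \right)} = \left(10 - 27\right) - s = -17 - s$)
$- W{\left(K,\left(-10\right) \left(-4\right) \right)} = - (-17 - \left(-10\right) \left(-4\right)) = - (-17 - 40) = \left(-1\right) \left(-57\right) = 57$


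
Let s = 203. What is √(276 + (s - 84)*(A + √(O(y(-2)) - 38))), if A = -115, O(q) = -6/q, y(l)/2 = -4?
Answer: √(-53636 + 238*I*√149)/2 ≈ 3.1349 + 115.84*I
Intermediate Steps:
y(l) = -8 (y(l) = 2*(-4) = -8)
√(276 + (s - 84)*(A + √(O(y(-2)) - 38))) = √(276 + (203 - 84)*(-115 + √(-6/(-8) - 38))) = √(276 + 119*(-115 + √(-6*(-⅛) - 38))) = √(276 + 119*(-115 + √(¾ - 38))) = √(276 + 119*(-115 + √(-149/4))) = √(276 + 119*(-115 + I*√149/2)) = √(276 + (-13685 + 119*I*√149/2)) = √(-13409 + 119*I*√149/2)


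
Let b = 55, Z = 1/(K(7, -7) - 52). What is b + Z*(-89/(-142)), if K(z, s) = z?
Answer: 351361/6390 ≈ 54.986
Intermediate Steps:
Z = -1/45 (Z = 1/(7 - 52) = 1/(-45) = -1/45 ≈ -0.022222)
b + Z*(-89/(-142)) = 55 - (-89)/(45*(-142)) = 55 - (-89)*(-1)/(45*142) = 55 - 1/45*89/142 = 55 - 89/6390 = 351361/6390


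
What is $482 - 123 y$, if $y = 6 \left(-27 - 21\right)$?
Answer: $35906$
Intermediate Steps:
$y = -288$ ($y = 6 \left(-48\right) = -288$)
$482 - 123 y = 482 - -35424 = 482 + 35424 = 35906$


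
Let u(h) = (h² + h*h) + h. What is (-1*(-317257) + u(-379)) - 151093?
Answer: 453067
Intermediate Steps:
u(h) = h + 2*h² (u(h) = (h² + h²) + h = 2*h² + h = h + 2*h²)
(-1*(-317257) + u(-379)) - 151093 = (-1*(-317257) - 379*(1 + 2*(-379))) - 151093 = (317257 - 379*(1 - 758)) - 151093 = (317257 - 379*(-757)) - 151093 = (317257 + 286903) - 151093 = 604160 - 151093 = 453067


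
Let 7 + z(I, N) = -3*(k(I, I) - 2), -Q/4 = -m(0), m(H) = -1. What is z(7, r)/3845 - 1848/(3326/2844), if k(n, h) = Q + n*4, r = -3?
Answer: -10104227719/6394235 ≈ -1580.2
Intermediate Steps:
Q = -4 (Q = -(-4)*(-1) = -4*1 = -4)
k(n, h) = -4 + 4*n (k(n, h) = -4 + n*4 = -4 + 4*n)
z(I, N) = 11 - 12*I (z(I, N) = -7 - 3*((-4 + 4*I) - 2) = -7 - 3*(-6 + 4*I) = -7 + (18 - 12*I) = 11 - 12*I)
z(7, r)/3845 - 1848/(3326/2844) = (11 - 12*7)/3845 - 1848/(3326/2844) = (11 - 84)*(1/3845) - 1848/(3326*(1/2844)) = -73*1/3845 - 1848/1663/1422 = -73/3845 - 1848*1422/1663 = -73/3845 - 2627856/1663 = -10104227719/6394235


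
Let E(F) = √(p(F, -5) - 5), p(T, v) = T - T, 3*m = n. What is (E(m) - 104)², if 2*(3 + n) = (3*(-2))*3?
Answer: (104 - I*√5)² ≈ 10811.0 - 465.1*I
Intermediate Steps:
n = -12 (n = -3 + ((3*(-2))*3)/2 = -3 + (-6*3)/2 = -3 + (½)*(-18) = -3 - 9 = -12)
m = -4 (m = (⅓)*(-12) = -4)
p(T, v) = 0
E(F) = I*√5 (E(F) = √(0 - 5) = √(-5) = I*√5)
(E(m) - 104)² = (I*√5 - 104)² = (-104 + I*√5)²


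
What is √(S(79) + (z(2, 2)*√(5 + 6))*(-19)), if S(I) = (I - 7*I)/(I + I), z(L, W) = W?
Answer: √(-3 - 38*√11) ≈ 11.359*I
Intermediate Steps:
S(I) = -3 (S(I) = (-6*I)/((2*I)) = (-6*I)*(1/(2*I)) = -3)
√(S(79) + (z(2, 2)*√(5 + 6))*(-19)) = √(-3 + (2*√(5 + 6))*(-19)) = √(-3 + (2*√11)*(-19)) = √(-3 - 38*√11)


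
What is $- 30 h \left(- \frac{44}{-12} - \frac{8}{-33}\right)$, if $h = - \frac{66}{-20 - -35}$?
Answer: $516$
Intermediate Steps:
$h = - \frac{22}{5}$ ($h = - \frac{66}{-20 + 35} = - \frac{66}{15} = \left(-66\right) \frac{1}{15} = - \frac{22}{5} \approx -4.4$)
$- 30 h \left(- \frac{44}{-12} - \frac{8}{-33}\right) = \left(-30\right) \left(- \frac{22}{5}\right) \left(- \frac{44}{-12} - \frac{8}{-33}\right) = 132 \left(\left(-44\right) \left(- \frac{1}{12}\right) - - \frac{8}{33}\right) = 132 \left(\frac{11}{3} + \frac{8}{33}\right) = 132 \cdot \frac{43}{11} = 516$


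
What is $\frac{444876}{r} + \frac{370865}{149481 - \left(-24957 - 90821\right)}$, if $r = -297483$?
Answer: $- \frac{134760177}{1384386721} \approx -0.097343$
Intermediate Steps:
$\frac{444876}{r} + \frac{370865}{149481 - \left(-24957 - 90821\right)} = \frac{444876}{-297483} + \frac{370865}{149481 - \left(-24957 - 90821\right)} = 444876 \left(- \frac{1}{297483}\right) + \frac{370865}{149481 - \left(-24957 - 90821\right)} = - \frac{148292}{99161} + \frac{370865}{149481 - -115778} = - \frac{148292}{99161} + \frac{370865}{149481 + 115778} = - \frac{148292}{99161} + \frac{370865}{265259} = - \frac{134760177}{1384386721}$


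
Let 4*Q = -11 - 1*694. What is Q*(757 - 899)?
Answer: 50055/2 ≈ 25028.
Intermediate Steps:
Q = -705/4 (Q = (-11 - 1*694)/4 = (-11 - 694)/4 = (¼)*(-705) = -705/4 ≈ -176.25)
Q*(757 - 899) = -705*(757 - 899)/4 = -705/4*(-142) = 50055/2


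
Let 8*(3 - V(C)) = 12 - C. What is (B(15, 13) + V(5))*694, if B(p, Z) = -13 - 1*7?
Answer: -49621/4 ≈ -12405.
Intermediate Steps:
V(C) = 3/2 + C/8 (V(C) = 3 - (12 - C)/8 = 3 + (-3/2 + C/8) = 3/2 + C/8)
B(p, Z) = -20 (B(p, Z) = -13 - 7 = -20)
(B(15, 13) + V(5))*694 = (-20 + (3/2 + (⅛)*5))*694 = (-20 + (3/2 + 5/8))*694 = (-20 + 17/8)*694 = -143/8*694 = -49621/4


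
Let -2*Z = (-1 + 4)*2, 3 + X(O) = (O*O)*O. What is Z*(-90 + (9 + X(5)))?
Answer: -123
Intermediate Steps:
X(O) = -3 + O³ (X(O) = -3 + (O*O)*O = -3 + O²*O = -3 + O³)
Z = -3 (Z = -(-1 + 4)*2/2 = -3*2/2 = -½*6 = -3)
Z*(-90 + (9 + X(5))) = -3*(-90 + (9 + (-3 + 5³))) = -3*(-90 + (9 + (-3 + 125))) = -3*(-90 + (9 + 122)) = -3*(-90 + 131) = -3*41 = -123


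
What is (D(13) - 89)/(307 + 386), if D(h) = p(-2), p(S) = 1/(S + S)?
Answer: -17/132 ≈ -0.12879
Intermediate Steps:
p(S) = 1/(2*S)
D(h) = -¼ (D(h) = (½)/(-2) = (½)*(-½) = -¼)
(D(13) - 89)/(307 + 386) = (-¼ - 89)/(307 + 386) = -357/4/693 = -357/4*1/693 = -17/132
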